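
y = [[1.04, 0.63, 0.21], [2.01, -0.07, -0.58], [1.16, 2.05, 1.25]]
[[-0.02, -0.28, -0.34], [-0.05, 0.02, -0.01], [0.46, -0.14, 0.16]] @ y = [[-0.98, -0.69, -0.27], [-0.02, -0.05, -0.03], [0.38, 0.63, 0.38]]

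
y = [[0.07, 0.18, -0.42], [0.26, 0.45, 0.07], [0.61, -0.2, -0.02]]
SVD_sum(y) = [[0.12,0.01,-0.01], [0.28,0.02,-0.03], [0.59,0.04,-0.06]] + [[-0.03, 0.28, -0.1], [-0.04, 0.35, -0.12], [0.02, -0.22, 0.08]] + [[-0.02, -0.11, -0.31], [0.02, 0.08, 0.22], [-0.0, -0.01, -0.04]]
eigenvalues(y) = [(-0.02+0.52j), (-0.02-0.52j), (0.54+0j)]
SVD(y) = [[-0.18,0.56,0.81], [-0.42,0.7,-0.58], [-0.89,-0.45,0.11]] @ diag([0.6688835442848464, 0.5369504989012662, 0.4067910592855051]) @ [[-0.99, -0.07, 0.1],[-0.1, 0.94, -0.33],[-0.07, -0.34, -0.94]]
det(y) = 0.15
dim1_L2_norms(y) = [0.46, 0.52, 0.64]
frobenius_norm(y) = 0.95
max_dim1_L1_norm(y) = 0.83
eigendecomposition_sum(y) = [[0.00+0.23j,0.00-0.08j,-0.20+0.00j], [(0.04-0.08j),-0.02+0.03j,0.07+0.04j], [(0.3+0.01j),-0.11-0.01j,-0.01+0.26j]] + [[0.00-0.23j,0.00+0.08j,(-0.2-0j)], [(0.04+0.08j),-0.02-0.03j,(0.07-0.04j)], [0.30-0.01j,-0.11+0.01j,-0.01-0.26j]] + [[(0.06-0j),(0.17-0j),(-0.02+0j)], [0.18-0.00j,(0.48-0j),(-0.07+0j)], [0.01-0.00j,0.01-0.00j,-0.00+0.00j]]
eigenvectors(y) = [[(0.03+0.59j), 0.03-0.59j, (-0.33+0j)], [0.10-0.21j, (0.1+0.21j), (-0.94+0j)], [0.77+0.00j, (0.77-0j), -0.03+0.00j]]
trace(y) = 0.50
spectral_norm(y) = 0.67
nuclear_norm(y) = 1.61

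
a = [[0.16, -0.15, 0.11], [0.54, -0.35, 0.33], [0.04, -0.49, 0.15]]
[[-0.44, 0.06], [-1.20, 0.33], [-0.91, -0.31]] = a@[[-0.83, 1.53], [1.63, 0.44], [-0.54, -1.04]]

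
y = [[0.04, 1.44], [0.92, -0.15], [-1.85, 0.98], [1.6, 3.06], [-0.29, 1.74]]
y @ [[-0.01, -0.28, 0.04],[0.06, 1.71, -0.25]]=[[0.09, 2.45, -0.36], [-0.02, -0.51, 0.07], [0.08, 2.19, -0.32], [0.17, 4.78, -0.7], [0.11, 3.06, -0.45]]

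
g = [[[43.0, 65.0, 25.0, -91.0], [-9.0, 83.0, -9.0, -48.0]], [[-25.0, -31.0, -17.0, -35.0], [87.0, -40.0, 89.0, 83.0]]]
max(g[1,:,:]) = 89.0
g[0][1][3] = -48.0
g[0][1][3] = -48.0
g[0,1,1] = 83.0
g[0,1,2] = -9.0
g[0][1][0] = -9.0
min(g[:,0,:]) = -91.0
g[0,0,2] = 25.0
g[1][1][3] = 83.0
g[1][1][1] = -40.0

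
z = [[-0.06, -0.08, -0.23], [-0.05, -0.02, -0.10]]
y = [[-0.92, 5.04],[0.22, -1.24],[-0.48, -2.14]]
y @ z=[[-0.2, -0.03, -0.29], [0.05, 0.01, 0.07], [0.14, 0.08, 0.32]]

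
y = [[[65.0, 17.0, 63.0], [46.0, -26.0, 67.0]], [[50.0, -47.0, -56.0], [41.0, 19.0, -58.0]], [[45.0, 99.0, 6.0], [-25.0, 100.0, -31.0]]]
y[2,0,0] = 45.0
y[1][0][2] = -56.0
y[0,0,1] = 17.0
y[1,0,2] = -56.0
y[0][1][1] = -26.0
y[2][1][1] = 100.0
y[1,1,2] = -58.0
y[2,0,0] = 45.0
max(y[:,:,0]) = 65.0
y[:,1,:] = [[46.0, -26.0, 67.0], [41.0, 19.0, -58.0], [-25.0, 100.0, -31.0]]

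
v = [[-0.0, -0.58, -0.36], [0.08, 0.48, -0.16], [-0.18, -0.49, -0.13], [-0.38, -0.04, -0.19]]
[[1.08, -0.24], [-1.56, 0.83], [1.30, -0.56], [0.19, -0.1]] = v@ [[-0.87, 0.77], [-2.67, 1.19], [1.30, -1.25]]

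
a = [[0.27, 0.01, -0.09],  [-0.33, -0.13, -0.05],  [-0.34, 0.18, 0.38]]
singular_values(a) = [0.62, 0.34, 0.0]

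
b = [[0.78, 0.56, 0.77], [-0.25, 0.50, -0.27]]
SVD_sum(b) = [[0.8, 0.5, 0.79], [-0.09, -0.05, -0.08]] + [[-0.02, 0.06, -0.02], [-0.16, 0.55, -0.19]]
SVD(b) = [[-0.99, 0.11], [0.11, 0.99]] @ diag([1.2361706874065144, 0.6100672353084583]) @ [[-0.65, -0.41, -0.64], [-0.27, 0.91, -0.31]]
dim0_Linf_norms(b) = [0.78, 0.56, 0.77]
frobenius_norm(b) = 1.38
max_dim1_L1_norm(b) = 2.11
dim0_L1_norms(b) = [1.03, 1.06, 1.04]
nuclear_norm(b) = 1.85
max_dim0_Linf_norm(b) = 0.78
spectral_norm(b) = 1.24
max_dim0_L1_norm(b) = 1.06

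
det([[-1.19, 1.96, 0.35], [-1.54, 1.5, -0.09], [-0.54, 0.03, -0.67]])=-0.467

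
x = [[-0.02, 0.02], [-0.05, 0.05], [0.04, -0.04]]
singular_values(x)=[0.09, 0.0]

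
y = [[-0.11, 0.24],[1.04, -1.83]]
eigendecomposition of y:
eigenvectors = [[0.87, -0.13], [0.49, 0.99]]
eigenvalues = [0.02, -1.96]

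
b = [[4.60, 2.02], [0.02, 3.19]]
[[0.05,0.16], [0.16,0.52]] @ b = [[0.23,0.61],[0.75,1.98]]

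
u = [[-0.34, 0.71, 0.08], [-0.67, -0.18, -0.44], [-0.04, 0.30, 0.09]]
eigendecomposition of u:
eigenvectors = [[-0.08+0.65j, -0.08-0.65j, -0.46+0.00j], [(-0.71+0j), -0.71-0.00j, (-0.31+0j)], [0.07+0.25j, 0.07-0.25j, 0.83+0.00j]]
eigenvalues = [(-0.21+0.76j), (-0.21-0.76j), (-0+0j)]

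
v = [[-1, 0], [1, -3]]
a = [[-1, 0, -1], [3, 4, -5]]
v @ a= [[1, 0, 1], [-10, -12, 14]]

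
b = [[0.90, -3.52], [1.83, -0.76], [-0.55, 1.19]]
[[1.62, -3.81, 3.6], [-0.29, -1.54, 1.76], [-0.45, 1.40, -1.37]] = b @ [[-0.39, -0.44, 0.60], [-0.56, 0.97, -0.87]]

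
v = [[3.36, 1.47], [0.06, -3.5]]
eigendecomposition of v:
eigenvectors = [[1.00, -0.21], [0.01, 0.98]]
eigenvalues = [3.37, -3.51]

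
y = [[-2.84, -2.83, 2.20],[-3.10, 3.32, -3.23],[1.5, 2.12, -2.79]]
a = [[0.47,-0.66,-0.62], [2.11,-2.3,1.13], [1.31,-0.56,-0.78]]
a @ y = [[-0.22, -4.84, 4.90], [2.83, -11.21, 8.92], [-3.15, -7.22, 6.87]]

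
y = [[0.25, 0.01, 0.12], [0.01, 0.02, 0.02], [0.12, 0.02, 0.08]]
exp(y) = [[1.29,0.01,0.14],  [0.01,1.02,0.02],  [0.14,0.02,1.09]]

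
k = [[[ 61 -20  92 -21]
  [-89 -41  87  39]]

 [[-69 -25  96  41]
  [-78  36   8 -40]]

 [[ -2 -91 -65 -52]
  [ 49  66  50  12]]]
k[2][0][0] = -2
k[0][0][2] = 92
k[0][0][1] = -20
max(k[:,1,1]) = 66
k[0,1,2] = 87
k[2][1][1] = 66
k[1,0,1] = -25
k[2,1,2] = 50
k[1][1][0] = -78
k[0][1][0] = -89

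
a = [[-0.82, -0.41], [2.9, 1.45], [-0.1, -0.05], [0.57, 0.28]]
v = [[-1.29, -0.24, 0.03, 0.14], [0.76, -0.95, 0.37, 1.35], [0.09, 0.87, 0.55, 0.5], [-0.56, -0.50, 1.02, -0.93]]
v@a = [[0.44, 0.22], [-2.65, -1.33], [2.68, 1.34], [-1.62, -0.81]]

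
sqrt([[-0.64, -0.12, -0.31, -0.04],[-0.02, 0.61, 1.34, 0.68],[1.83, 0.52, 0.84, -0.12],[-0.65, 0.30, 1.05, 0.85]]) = [[(-0.3+0.9j), (-0.13-0.05j), -0.21+0.23j, 0.02+0.09j], [(-0.15+1.66j), 0.30-0.09j, 0.94+0.43j, (0.76+0.16j)], [1.43-2.11j, 0.66+0.11j, 0.73-0.54j, -0.39-0.21j], [-0.76+2.13j, -0.21-0.11j, (0.71+0.55j), (1.19+0.21j)]]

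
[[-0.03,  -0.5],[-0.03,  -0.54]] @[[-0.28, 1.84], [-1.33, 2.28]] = [[0.67, -1.2],[0.73, -1.29]]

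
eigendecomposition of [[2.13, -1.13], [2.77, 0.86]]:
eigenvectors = [[(0.19+0.5j), (0.19-0.5j)], [0.84+0.00j, (0.84-0j)]]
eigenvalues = [(1.49+1.65j), (1.49-1.65j)]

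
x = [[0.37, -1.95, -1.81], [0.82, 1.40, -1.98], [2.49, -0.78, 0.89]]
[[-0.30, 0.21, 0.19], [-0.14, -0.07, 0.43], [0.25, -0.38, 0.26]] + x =[[0.07, -1.74, -1.62], [0.68, 1.33, -1.55], [2.74, -1.16, 1.15]]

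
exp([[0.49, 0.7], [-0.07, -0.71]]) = [[1.6, 0.66], [-0.07, 0.47]]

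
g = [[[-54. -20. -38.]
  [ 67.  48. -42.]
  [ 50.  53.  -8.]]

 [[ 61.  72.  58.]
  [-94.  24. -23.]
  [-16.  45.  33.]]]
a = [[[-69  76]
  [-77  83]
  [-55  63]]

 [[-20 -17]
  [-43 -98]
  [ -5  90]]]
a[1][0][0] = -20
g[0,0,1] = -20.0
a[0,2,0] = -55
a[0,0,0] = -69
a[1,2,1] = 90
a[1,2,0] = -5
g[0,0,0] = -54.0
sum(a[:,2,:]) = 93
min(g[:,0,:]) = -54.0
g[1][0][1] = 72.0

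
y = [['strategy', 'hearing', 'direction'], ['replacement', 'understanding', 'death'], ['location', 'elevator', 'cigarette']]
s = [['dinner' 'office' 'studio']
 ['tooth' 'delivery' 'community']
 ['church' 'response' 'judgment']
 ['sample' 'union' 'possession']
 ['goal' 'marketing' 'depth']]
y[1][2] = 'death'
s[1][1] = 'delivery'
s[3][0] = 'sample'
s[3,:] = ['sample', 'union', 'possession']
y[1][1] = 'understanding'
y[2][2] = 'cigarette'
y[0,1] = 'hearing'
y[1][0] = 'replacement'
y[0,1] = 'hearing'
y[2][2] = 'cigarette'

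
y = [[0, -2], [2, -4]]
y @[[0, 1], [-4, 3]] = [[8, -6], [16, -10]]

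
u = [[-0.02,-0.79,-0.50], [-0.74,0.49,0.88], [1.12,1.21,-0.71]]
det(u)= 0.387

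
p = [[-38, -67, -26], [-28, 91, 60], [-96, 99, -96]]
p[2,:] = [-96, 99, -96]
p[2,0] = -96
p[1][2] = 60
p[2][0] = -96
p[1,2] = 60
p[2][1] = 99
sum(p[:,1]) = 123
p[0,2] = -26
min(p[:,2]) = -96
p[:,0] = [-38, -28, -96]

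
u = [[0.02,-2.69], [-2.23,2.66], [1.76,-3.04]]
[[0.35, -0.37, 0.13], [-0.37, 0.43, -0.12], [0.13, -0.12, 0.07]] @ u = [[1.06, -2.32], [-1.18, 2.50], [0.39, -0.88]]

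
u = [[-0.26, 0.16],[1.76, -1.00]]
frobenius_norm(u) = 2.05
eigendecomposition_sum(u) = [[0.01, 0.0], [0.02, 0.0]] + [[-0.27,0.16], [1.74,-1.00]]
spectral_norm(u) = 2.05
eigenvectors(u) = [[0.5, -0.16], [0.87, 0.99]]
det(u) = -0.02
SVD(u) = [[-0.15, 0.99], [0.99, 0.15]] @ diag([2.0471171601701914, 0.010551423445741377]) @ [[0.87,  -0.49],[0.49,  0.87]]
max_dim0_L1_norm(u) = 2.02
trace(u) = -1.26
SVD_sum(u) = [[-0.27, 0.15], [1.76, -1.0]] + [[0.01, 0.01], [0.0, 0.00]]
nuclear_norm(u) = 2.06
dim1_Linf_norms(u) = [0.26, 1.76]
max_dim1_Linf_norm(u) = 1.76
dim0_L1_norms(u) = [2.02, 1.16]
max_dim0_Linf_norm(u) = 1.76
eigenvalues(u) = [0.02, -1.28]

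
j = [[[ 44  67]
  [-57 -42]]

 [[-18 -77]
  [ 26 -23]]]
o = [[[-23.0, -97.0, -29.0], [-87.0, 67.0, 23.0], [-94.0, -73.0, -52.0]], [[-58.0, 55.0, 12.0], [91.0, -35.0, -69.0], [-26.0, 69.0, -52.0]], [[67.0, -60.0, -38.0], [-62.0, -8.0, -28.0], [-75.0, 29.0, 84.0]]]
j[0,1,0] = -57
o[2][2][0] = -75.0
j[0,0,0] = 44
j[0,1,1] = -42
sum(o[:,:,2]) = -149.0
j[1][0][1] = -77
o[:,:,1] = [[-97.0, 67.0, -73.0], [55.0, -35.0, 69.0], [-60.0, -8.0, 29.0]]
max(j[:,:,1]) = 67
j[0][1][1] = -42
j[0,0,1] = 67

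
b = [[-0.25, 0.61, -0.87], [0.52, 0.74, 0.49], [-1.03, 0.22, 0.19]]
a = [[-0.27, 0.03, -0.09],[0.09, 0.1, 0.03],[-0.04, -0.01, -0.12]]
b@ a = [[0.16,0.06,0.15],  [-0.09,0.08,-0.08],  [0.29,-0.01,0.08]]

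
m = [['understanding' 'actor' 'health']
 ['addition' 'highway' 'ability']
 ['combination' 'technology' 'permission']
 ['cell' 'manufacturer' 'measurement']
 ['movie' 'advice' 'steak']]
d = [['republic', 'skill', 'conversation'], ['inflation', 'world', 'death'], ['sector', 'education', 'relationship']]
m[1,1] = 'highway'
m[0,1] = 'actor'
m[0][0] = 'understanding'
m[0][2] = 'health'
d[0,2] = 'conversation'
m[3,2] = 'measurement'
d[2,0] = 'sector'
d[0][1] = 'skill'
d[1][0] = 'inflation'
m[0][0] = 'understanding'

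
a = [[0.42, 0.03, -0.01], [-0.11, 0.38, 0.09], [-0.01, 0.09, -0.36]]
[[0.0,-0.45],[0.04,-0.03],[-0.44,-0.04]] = a@[[0.04, -1.04], [-0.15, -0.39], [1.17, 0.05]]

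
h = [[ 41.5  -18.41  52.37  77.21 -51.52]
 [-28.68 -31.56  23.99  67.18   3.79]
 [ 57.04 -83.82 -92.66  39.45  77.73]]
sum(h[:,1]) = -133.79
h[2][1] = -83.82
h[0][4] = -51.52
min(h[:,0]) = -28.68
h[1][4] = 3.79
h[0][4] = -51.52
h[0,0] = 41.5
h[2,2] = -92.66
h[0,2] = 52.37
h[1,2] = 23.99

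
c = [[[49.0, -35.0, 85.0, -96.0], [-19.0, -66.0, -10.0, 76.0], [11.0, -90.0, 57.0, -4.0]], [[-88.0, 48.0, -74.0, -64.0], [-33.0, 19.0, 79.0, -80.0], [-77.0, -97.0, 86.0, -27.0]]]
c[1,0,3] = -64.0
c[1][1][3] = -80.0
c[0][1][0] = -19.0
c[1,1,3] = -80.0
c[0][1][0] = -19.0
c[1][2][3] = -27.0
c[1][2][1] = -97.0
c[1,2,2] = 86.0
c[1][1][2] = 79.0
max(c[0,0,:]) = 85.0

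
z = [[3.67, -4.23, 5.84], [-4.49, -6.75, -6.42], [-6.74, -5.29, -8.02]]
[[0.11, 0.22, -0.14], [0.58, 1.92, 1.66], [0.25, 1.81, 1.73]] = z @ [[0.22, -0.00, -0.06], [-0.07, -0.19, -0.13], [-0.17, -0.10, -0.08]]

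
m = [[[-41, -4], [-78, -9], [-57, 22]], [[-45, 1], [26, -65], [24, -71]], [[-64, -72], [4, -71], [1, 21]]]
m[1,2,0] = 24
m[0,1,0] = -78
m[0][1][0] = -78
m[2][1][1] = -71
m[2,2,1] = 21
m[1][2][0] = 24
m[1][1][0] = 26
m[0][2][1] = 22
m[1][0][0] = -45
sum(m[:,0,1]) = -75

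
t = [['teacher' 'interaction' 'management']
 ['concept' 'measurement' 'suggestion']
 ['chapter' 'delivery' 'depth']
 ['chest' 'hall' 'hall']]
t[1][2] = 'suggestion'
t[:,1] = ['interaction', 'measurement', 'delivery', 'hall']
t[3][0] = 'chest'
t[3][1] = 'hall'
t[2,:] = ['chapter', 'delivery', 'depth']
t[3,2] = 'hall'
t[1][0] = 'concept'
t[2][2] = 'depth'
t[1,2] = 'suggestion'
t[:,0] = ['teacher', 'concept', 'chapter', 'chest']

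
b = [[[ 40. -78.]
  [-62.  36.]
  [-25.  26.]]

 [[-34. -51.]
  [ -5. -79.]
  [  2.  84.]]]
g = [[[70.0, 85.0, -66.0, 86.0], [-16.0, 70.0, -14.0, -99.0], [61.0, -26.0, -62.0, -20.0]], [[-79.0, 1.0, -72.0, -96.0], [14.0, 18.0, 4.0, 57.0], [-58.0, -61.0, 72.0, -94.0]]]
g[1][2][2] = 72.0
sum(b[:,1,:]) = -110.0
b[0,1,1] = 36.0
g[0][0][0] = 70.0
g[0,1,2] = -14.0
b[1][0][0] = -34.0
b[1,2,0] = 2.0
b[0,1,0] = -62.0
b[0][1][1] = 36.0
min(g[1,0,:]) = -96.0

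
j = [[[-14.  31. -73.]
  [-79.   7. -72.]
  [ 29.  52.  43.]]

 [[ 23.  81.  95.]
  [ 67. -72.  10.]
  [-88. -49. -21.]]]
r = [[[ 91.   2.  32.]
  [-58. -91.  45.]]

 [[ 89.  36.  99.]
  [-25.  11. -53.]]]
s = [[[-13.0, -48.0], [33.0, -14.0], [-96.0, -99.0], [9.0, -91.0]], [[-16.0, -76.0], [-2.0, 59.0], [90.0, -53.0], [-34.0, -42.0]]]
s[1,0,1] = -76.0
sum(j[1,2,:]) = -158.0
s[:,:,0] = [[-13.0, 33.0, -96.0, 9.0], [-16.0, -2.0, 90.0, -34.0]]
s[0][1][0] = 33.0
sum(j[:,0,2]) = 22.0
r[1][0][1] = 36.0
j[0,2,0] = 29.0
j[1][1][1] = -72.0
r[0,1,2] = 45.0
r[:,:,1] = [[2.0, -91.0], [36.0, 11.0]]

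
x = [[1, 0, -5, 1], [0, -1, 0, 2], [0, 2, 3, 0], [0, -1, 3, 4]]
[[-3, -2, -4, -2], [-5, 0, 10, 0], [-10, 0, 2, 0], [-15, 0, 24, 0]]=x @ [[2, -2, 2, -2], [-5, 0, -2, 0], [0, 0, 2, 0], [-5, 0, 4, 0]]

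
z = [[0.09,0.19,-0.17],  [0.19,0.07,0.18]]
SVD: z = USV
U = [[-0.45,  0.89], [0.89,  0.45]]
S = [0.27, 0.27]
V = [[0.48, -0.08, 0.87], [0.61, 0.74, -0.26]]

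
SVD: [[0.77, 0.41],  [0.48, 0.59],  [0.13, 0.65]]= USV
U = [[-0.66, 0.63], [-0.60, -0.11], [-0.45, -0.77]]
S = [1.25, 0.45]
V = [[-0.68, -0.73], [0.73, -0.68]]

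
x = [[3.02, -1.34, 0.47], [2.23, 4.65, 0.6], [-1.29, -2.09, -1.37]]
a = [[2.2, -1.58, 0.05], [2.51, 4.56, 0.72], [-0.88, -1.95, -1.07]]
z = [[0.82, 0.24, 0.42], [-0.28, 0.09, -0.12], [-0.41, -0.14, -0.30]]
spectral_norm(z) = 1.12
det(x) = -17.88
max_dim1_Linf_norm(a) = 4.56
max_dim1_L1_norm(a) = 7.79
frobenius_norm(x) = 6.78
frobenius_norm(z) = 1.13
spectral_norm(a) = 5.74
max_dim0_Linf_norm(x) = 4.65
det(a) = -10.93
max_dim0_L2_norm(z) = 0.96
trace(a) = 5.69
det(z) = -0.01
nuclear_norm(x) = 10.09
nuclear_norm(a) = 9.14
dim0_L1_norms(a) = [5.59, 8.09, 1.84]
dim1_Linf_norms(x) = [3.02, 4.65, 2.09]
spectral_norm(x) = 5.83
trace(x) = 6.30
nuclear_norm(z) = 1.35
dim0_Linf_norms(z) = [0.82, 0.24, 0.42]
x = a + z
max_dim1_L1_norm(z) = 1.48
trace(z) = 0.61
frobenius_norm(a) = 6.38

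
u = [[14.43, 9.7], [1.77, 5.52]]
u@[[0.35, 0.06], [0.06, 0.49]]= [[5.63, 5.62], [0.95, 2.81]]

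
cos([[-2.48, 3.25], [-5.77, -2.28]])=[[-28.07,19.65], [-34.89,-26.86]]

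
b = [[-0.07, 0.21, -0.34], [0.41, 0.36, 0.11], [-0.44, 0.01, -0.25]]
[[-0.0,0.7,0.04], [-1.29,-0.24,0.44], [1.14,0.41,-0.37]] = b@[[-2.73, 0.43, 0.98], [-0.54, -0.43, 0.17], [0.23, -2.42, -0.22]]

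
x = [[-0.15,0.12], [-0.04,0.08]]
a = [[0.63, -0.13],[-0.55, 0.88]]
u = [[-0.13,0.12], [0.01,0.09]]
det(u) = -0.01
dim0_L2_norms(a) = [0.84, 0.89]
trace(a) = 1.51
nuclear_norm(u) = 0.26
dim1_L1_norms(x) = [0.27, 0.12]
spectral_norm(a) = 1.15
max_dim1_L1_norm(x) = 0.27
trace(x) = -0.07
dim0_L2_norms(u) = [0.13, 0.15]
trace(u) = -0.04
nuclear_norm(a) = 1.57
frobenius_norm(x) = 0.21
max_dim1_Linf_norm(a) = 0.88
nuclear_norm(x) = 0.24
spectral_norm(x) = 0.21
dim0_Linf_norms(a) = [0.63, 0.88]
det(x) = -0.01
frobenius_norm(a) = 1.22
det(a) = 0.48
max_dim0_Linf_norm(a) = 0.88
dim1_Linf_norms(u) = [0.13, 0.09]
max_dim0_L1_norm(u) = 0.21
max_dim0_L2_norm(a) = 0.89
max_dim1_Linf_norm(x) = 0.15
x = u @ a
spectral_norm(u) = 0.19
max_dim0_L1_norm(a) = 1.18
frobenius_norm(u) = 0.20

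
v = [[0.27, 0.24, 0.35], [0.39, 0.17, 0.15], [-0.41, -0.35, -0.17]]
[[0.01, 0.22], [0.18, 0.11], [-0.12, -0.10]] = v @ [[0.74, 0.11],  [-0.38, -0.16],  [-0.28, 0.65]]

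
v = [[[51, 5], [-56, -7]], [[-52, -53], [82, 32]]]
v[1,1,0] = 82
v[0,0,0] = 51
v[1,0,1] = -53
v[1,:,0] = [-52, 82]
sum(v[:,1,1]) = 25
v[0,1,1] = -7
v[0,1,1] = -7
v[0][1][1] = -7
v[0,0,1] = 5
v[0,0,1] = 5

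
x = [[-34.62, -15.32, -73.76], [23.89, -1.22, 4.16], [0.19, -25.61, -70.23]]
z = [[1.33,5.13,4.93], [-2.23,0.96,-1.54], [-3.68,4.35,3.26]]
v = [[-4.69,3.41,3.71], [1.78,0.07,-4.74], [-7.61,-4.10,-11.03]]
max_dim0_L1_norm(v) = 19.48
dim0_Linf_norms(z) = [3.68, 5.13, 4.93]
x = z @ v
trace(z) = 5.55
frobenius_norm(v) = 16.41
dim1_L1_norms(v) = [11.81, 6.59, 22.74]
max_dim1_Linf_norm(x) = 73.76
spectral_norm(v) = 14.43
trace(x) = -106.07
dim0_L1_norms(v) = [14.08, 7.58, 19.48]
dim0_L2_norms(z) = [4.5, 6.79, 6.11]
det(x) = 12740.44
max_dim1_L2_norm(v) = 14.01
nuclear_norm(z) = 14.78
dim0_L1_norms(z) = [7.24, 10.44, 9.73]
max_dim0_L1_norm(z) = 10.44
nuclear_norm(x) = 146.10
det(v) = 259.62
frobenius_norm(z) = 10.19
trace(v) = -15.65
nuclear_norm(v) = 24.29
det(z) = 49.03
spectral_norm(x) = 109.19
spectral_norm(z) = 9.03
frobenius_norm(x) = 114.24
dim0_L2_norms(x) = [42.06, 29.87, 101.93]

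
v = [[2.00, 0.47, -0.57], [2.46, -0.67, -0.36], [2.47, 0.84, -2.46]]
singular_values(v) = [4.58, 1.65, 0.56]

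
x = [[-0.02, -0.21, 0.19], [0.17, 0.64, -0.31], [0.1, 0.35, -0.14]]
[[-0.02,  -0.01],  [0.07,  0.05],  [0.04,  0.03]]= x@[[0.02, 0.17], [0.09, 0.04], [-0.02, 0.0]]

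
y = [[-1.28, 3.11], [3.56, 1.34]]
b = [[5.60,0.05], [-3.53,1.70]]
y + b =[[4.32, 3.16], [0.03, 3.04]]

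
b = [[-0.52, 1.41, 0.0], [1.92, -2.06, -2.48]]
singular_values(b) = [3.91, 1.04]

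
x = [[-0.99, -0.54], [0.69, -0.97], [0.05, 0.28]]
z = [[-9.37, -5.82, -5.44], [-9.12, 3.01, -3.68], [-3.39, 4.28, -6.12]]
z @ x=[[4.99,  9.18], [10.92,  0.97], [6.00,  -4.03]]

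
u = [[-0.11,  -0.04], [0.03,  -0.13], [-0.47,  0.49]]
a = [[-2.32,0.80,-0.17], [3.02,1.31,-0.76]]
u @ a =[[0.13, -0.14, 0.05], [-0.46, -0.15, 0.09], [2.57, 0.27, -0.29]]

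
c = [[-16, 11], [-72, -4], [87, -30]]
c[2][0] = 87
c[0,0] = -16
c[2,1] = -30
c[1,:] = [-72, -4]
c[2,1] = -30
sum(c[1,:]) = -76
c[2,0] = 87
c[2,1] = -30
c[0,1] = 11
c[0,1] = 11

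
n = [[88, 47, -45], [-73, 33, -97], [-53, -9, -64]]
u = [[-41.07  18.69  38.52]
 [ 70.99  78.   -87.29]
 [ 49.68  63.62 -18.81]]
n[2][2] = -64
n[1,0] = -73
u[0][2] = 38.52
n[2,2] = -64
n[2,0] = -53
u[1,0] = 70.99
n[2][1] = -9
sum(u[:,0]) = 79.6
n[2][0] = -53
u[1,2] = -87.29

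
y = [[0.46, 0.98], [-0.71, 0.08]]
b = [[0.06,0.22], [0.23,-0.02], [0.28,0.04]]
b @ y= [[-0.13, 0.08], [0.12, 0.22], [0.1, 0.28]]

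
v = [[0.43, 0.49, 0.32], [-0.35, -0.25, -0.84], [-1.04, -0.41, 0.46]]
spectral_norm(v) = 1.34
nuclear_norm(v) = 2.56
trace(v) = 0.64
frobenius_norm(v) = 1.70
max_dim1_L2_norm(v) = 1.21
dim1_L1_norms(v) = [1.24, 1.44, 1.91]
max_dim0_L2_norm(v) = 1.18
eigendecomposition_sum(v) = [[(0.18+0.3j),  (0.22+0.03j),  0.18+0.05j], [(-0.43-0.25j),  (-0.3+0.11j),  (-0.26+0.06j)], [-0.17+0.20j,  0.03+0.17j,  0.01+0.14j]] + [[(0.18-0.3j), 0.22-0.03j, (0.18-0.05j)], [-0.43+0.25j, -0.30-0.11j, (-0.26-0.06j)], [(-0.17-0.2j), 0.03-0.17j, 0.01-0.14j]] + [[(0.06-0j),0.04+0.00j,-0.04+0.00j], [(0.51-0j),(0.35+0j),-0.33+0.00j], [-0.70+0.00j,(-0.47-0j),0.44-0.00j]]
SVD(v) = [[-0.47,-0.31,-0.83], [0.36,0.79,-0.5], [0.81,-0.53,-0.26]] @ diag([1.3380415367152023, 1.0244673092681431, 0.1985234955004322]) @ [[-0.87,-0.49,-0.06], [0.14,-0.13,-0.98], [0.47,-0.86,0.18]]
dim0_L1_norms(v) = [1.82, 1.15, 1.62]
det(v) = 0.27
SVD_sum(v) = [[0.55, 0.31, 0.04], [-0.42, -0.23, -0.03], [-0.94, -0.52, -0.06]] + [[-0.04, 0.04, 0.31],[0.11, -0.1, -0.79],[-0.08, 0.07, 0.53]] + [[-0.08, 0.14, -0.03], [-0.05, 0.09, -0.02], [-0.02, 0.05, -0.01]]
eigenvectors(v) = [[(-0.47-0.25j), -0.47+0.25j, -0.07+0.00j], [(0.75+0j), (0.75-0j), -0.59+0.00j], [(0.07-0.39j), (0.07+0.39j), (0.8+0j)]]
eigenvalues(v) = [(-0.11+0.55j), (-0.11-0.55j), (0.85+0j)]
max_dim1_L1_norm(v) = 1.91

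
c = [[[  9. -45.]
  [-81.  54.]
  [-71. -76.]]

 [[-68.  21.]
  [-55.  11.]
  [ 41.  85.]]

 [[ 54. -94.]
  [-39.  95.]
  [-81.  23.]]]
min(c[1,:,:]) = -68.0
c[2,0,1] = -94.0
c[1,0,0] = -68.0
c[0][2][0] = -71.0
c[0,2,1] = -76.0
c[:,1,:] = [[-81.0, 54.0], [-55.0, 11.0], [-39.0, 95.0]]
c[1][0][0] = -68.0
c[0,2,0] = -71.0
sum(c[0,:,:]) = -210.0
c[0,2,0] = -71.0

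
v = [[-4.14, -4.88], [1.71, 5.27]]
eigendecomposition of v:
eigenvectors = [[-0.98,0.50], [0.20,-0.87]]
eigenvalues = [-3.15, 4.28]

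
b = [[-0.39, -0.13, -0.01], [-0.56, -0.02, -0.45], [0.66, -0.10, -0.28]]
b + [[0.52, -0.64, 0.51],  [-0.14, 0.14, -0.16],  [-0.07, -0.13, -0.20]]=[[0.13,-0.77,0.5], [-0.70,0.12,-0.61], [0.59,-0.23,-0.48]]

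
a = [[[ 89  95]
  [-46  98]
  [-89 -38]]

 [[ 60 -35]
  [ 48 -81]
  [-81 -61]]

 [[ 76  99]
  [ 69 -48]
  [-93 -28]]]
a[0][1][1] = 98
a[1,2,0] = -81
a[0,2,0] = -89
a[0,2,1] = -38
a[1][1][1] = -81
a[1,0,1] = -35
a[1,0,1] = -35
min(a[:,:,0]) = -93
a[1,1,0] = 48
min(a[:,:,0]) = -93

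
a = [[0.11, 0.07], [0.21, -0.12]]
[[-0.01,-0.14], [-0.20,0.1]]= a@[[-0.56, -0.37], [0.72, -1.45]]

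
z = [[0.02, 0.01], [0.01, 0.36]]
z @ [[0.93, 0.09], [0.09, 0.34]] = [[0.02,  0.01], [0.04,  0.12]]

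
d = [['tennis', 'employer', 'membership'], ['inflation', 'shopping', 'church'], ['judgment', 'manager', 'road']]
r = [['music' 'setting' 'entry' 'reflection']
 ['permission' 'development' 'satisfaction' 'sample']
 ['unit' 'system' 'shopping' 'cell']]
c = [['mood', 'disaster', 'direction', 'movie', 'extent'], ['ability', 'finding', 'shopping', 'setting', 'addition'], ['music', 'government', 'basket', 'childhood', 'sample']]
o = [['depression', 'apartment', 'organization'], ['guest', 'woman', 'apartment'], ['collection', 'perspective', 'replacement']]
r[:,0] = ['music', 'permission', 'unit']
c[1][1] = 'finding'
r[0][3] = 'reflection'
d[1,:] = ['inflation', 'shopping', 'church']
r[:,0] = ['music', 'permission', 'unit']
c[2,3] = 'childhood'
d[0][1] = 'employer'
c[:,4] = ['extent', 'addition', 'sample']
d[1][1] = 'shopping'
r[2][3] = 'cell'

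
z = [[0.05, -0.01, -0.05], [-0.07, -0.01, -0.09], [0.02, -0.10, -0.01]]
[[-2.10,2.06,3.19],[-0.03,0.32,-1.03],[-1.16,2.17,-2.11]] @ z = [[-0.19, -0.32, -0.11], [-0.04, 0.10, -0.02], [-0.25, 0.2, -0.12]]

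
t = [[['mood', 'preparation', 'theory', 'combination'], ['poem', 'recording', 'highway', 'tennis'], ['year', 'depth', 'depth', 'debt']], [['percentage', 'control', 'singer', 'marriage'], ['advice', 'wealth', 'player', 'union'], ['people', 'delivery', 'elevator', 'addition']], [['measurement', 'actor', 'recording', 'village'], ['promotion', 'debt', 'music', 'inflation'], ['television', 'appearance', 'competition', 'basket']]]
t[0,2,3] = 'debt'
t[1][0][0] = 'percentage'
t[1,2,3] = 'addition'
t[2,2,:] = ['television', 'appearance', 'competition', 'basket']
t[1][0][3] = 'marriage'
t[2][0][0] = 'measurement'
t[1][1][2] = 'player'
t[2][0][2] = 'recording'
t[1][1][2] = 'player'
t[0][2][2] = 'depth'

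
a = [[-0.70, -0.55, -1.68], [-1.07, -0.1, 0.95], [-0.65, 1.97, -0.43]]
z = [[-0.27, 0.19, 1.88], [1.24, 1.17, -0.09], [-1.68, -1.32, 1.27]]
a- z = [[-0.43, -0.74, -3.56], [-2.31, -1.27, 1.04], [1.03, 3.29, -1.70]]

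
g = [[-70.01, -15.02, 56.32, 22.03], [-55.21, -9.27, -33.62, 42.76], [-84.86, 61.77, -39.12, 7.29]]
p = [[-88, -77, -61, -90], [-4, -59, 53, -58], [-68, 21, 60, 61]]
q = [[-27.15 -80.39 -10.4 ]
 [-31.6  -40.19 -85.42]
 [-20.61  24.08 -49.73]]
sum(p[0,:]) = -316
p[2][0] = -68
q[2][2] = -49.73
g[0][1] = -15.02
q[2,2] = -49.73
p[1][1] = -59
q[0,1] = -80.39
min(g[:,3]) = 7.29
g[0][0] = -70.01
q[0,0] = -27.15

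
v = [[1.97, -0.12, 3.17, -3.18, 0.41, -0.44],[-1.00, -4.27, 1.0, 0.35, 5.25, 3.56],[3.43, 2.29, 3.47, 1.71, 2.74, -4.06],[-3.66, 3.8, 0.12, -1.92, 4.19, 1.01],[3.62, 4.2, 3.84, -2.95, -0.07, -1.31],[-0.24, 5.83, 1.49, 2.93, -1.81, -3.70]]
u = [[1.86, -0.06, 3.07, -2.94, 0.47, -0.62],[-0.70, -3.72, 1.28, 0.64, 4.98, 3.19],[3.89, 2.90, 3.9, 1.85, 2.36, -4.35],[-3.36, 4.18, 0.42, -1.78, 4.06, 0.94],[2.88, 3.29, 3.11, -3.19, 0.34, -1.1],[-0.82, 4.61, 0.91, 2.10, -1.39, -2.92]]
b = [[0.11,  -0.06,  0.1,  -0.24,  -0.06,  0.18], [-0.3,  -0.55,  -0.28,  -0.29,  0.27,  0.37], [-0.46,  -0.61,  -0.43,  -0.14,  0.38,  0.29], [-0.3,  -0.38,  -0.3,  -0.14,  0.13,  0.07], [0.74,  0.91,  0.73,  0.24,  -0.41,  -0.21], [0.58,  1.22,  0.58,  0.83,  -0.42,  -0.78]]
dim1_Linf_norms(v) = [3.18, 5.25, 4.06, 4.19, 4.2, 5.83]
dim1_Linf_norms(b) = [0.24, 0.55, 0.61, 0.38, 0.91, 1.22]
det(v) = 9378.67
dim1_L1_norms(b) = [0.75, 2.06, 2.31, 1.32, 3.24, 4.41]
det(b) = -0.00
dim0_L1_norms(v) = [13.92, 20.51, 13.09, 13.04, 14.47, 14.08]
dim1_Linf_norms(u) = [3.07, 4.98, 4.35, 4.18, 3.29, 4.61]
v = b + u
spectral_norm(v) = 12.17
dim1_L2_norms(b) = [0.35, 0.87, 1.01, 0.6, 1.48, 1.91]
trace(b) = -2.20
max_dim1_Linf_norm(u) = 4.98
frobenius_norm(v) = 17.57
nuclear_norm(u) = 33.94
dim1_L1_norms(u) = [9.02, 14.51, 19.25, 14.74, 13.91, 12.75]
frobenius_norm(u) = 16.36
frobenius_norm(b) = 2.84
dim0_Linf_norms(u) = [3.89, 4.61, 3.9, 3.19, 4.98, 4.35]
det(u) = 4622.66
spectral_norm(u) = 10.93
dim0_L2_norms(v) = [6.57, 9.46, 6.33, 5.84, 7.49, 6.77]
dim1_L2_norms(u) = [4.7, 7.17, 8.16, 7.03, 6.35, 6.13]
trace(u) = -2.32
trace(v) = -4.52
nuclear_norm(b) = 3.64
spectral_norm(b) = 2.75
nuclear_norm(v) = 36.56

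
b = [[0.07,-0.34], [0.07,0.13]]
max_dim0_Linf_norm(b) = 0.34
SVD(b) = [[-0.94, 0.33], [0.33, 0.94]] @ diag([0.3663830614185342, 0.08979672769974757]) @ [[-0.12, 0.99], [0.99, 0.12]]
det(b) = 0.03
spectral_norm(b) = 0.37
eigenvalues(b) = [(0.1+0.15j), (0.1-0.15j)]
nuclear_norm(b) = 0.46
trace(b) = 0.20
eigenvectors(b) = [[0.91+0.00j, (0.91-0j)], [(-0.08-0.41j), (-0.08+0.41j)]]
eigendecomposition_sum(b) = [[(0.04+0.09j),(-0.17+0.11j)], [0.03-0.02j,(0.06+0.07j)]] + [[(0.04-0.09j), (-0.17-0.11j)], [0.03+0.02j, 0.06-0.07j]]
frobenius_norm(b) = 0.38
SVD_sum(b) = [[0.04, -0.34],[-0.01, 0.12]] + [[0.03, 0.00], [0.08, 0.01]]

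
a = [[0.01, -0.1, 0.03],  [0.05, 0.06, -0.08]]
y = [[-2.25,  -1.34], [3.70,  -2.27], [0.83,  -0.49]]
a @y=[[-0.37, 0.20], [0.04, -0.16]]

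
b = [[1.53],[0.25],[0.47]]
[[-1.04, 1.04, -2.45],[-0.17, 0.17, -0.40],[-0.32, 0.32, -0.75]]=b @ [[-0.68, 0.68, -1.60]]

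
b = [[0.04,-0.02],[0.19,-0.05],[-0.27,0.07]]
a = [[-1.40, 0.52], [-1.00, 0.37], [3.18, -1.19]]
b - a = [[1.44, -0.54], [1.19, -0.42], [-3.45, 1.26]]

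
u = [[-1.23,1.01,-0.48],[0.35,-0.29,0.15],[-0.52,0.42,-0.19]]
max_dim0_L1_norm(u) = 2.1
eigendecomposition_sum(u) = [[(-1.23+0j), (1.01-0j), (-0.48+0j)], [0.35-0.00j, -0.29+0.00j, (0.14-0j)], [(-0.51+0j), 0.42-0.00j, (-0.2+0j)]] + [[(-0+0j), 0j, -0.01j],[-0.00+0.01j, 0.01j, 0.01-0.01j],[(-0+0j), (-0+0j), 0.01-0.01j]] + [[-0.00-0.00j,-0j,0.00+0.01j], [(-0-0.01j),0.00-0.01j,(0.01+0.01j)], [-0.00-0.00j,(-0-0j),0.01+0.01j]]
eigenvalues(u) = [(-1.72+0j), (0.01+0j), (0.01-0j)]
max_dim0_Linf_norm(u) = 1.23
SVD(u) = [[-0.89, 0.07, -0.45], [0.26, -0.74, -0.63], [-0.37, -0.67, 0.64]] @ diag([1.8641603730619154, 0.01734548958251651, 0.0022885577997944708]) @ [[0.74, -0.61, 0.29], [0.40, 0.05, -0.91], [-0.54, -0.79, -0.28]]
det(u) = -0.00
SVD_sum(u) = [[-1.23, 1.01, -0.48], [0.35, -0.29, 0.14], [-0.51, 0.42, -0.20]] + [[0.00, 0.00, -0.00], [-0.01, -0.00, 0.01], [-0.0, -0.0, 0.01]] + [[0.0, 0.00, 0.00],[0.0, 0.0, 0.00],[-0.00, -0.0, -0.0]]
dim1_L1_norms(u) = [2.72, 0.79, 1.13]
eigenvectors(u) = [[-0.89+0.00j, 0.40-0.06j, (0.4+0.06j)], [(0.26+0j), (0.73+0j), 0.73-0.00j], [-0.37+0.00j, 0.52+0.16j, (0.52-0.16j)]]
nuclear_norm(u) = 1.88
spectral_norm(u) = 1.86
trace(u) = -1.71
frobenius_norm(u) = 1.86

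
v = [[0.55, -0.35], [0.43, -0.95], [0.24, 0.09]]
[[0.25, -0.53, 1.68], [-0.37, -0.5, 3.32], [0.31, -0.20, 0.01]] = v@ [[0.99, -0.88, 1.17],[0.84, 0.13, -2.96]]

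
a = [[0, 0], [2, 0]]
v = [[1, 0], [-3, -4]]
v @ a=[[0, 0], [-8, 0]]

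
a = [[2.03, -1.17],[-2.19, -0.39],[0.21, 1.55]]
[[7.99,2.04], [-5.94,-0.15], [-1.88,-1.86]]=a@[[3.00, 0.29], [-1.62, -1.24]]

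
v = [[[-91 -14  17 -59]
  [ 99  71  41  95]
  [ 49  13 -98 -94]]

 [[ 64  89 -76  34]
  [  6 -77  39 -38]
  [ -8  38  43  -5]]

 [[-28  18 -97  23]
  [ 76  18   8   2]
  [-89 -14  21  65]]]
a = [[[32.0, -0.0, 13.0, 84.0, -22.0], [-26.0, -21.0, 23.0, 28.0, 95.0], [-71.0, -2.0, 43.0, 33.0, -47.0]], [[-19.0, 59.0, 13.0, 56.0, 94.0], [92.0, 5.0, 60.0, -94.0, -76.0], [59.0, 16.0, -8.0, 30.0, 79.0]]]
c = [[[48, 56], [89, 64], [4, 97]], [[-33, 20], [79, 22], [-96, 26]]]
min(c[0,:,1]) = 56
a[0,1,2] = 23.0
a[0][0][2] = 13.0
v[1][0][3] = 34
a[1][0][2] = 13.0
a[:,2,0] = [-71.0, 59.0]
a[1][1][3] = -94.0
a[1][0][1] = 59.0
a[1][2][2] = -8.0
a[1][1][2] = 60.0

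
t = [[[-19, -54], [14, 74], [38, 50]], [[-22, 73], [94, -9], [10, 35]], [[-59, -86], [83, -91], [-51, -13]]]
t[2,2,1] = -13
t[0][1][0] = 14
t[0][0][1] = -54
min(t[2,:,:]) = -91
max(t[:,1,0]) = 94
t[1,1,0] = 94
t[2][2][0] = -51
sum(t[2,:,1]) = -190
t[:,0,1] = [-54, 73, -86]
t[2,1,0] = 83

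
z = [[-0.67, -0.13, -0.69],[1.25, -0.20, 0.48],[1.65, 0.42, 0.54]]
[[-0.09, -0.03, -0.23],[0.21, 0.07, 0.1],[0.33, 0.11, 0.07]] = z @ [[0.21, 0.07, -0.09], [0.07, 0.02, -0.03], [-0.09, -0.03, 0.43]]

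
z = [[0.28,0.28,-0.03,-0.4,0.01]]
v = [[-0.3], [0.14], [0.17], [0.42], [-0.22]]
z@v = [[-0.22]]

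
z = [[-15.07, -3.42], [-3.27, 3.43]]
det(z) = -62.873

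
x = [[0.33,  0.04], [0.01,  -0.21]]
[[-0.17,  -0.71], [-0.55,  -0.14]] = x @ [[-0.83, -2.23],[2.60, 0.58]]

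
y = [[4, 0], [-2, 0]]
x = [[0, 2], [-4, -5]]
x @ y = [[-4, 0], [-6, 0]]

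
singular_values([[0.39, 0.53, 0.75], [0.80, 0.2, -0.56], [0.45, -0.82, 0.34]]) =[1.0, 1.0, 0.99]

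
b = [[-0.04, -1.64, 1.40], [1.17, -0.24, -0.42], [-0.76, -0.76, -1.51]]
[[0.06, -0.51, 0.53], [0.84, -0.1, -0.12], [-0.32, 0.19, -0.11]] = b@[[0.67, -0.11, -0.07], [-0.11, 0.18, -0.16], [-0.07, -0.16, 0.19]]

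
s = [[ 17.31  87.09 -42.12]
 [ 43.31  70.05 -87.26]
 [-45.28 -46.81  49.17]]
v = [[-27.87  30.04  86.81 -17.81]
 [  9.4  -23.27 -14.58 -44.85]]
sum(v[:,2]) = 72.23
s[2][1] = -46.81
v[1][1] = -23.27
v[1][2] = -14.58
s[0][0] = 17.31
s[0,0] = 17.31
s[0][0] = 17.31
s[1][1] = 70.05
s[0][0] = 17.31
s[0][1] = 87.09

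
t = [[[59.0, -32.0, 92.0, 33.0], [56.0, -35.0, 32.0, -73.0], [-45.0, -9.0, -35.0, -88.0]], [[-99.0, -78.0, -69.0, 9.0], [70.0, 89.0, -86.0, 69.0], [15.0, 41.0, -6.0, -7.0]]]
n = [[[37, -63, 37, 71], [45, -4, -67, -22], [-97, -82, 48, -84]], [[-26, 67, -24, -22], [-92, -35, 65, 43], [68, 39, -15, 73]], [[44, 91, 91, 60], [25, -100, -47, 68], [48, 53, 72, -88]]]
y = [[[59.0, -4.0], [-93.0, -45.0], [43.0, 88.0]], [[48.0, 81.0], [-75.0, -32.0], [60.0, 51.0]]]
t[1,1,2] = -86.0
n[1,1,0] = -92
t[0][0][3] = 33.0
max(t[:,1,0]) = 70.0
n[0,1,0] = 45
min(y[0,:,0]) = -93.0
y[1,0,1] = 81.0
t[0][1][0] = 56.0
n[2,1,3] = 68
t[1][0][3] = 9.0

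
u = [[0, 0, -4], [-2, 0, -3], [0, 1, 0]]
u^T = [[0, -2, 0], [0, 0, 1], [-4, -3, 0]]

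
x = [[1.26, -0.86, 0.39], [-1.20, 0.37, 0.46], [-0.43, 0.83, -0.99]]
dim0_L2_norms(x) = [1.79, 1.25, 1.16]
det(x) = -0.08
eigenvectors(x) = [[-0.71, 0.4, -0.28], [0.65, 0.79, -0.44], [0.29, 0.47, 0.85]]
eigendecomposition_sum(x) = [[1.28,-0.69,0.06],  [-1.17,0.63,-0.06],  [-0.53,0.29,-0.03]] + [[0.01, 0.01, 0.01],  [0.02, 0.01, 0.01],  [0.01, 0.01, 0.01]] + [[-0.03, -0.18, 0.32], [-0.05, -0.28, 0.5], [0.09, 0.54, -0.97]]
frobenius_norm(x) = 2.47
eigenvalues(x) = [1.89, 0.03, -1.28]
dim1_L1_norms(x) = [2.51, 2.03, 2.25]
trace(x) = 0.64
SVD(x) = [[-0.73, 0.02, 0.68], [0.48, -0.70, 0.53], [0.49, 0.71, 0.5]] @ diag([2.1602939746495924, 1.205799073515983, 0.0296401315897985]) @ [[-0.79, 0.56, -0.25], [0.46, 0.26, -0.85], [0.41, 0.79, 0.47]]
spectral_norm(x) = 2.16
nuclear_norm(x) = 3.40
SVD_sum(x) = [[1.24, -0.88, 0.40], [-0.82, 0.58, -0.26], [-0.83, 0.59, -0.27]] + [[0.01, 0.01, -0.02], [-0.39, -0.22, 0.72], [0.40, 0.23, -0.73]] + [[0.01, 0.02, 0.01], [0.01, 0.01, 0.01], [0.01, 0.01, 0.01]]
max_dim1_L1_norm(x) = 2.51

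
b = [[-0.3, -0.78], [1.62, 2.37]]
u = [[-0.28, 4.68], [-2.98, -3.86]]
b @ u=[[2.41,1.61],[-7.52,-1.57]]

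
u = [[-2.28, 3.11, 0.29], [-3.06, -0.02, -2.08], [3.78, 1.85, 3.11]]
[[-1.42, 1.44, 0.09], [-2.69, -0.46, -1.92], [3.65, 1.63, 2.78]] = u@[[0.87, 0.18, 0.01], [0.18, 0.6, -0.05], [0.01, -0.05, 0.91]]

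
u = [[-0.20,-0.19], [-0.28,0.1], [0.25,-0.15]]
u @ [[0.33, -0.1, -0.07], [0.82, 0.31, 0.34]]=[[-0.22, -0.04, -0.05], [-0.01, 0.06, 0.05], [-0.04, -0.07, -0.07]]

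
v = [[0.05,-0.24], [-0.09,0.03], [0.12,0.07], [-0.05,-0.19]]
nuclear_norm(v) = 0.48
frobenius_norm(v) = 0.36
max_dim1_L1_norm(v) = 0.29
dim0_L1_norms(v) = [0.31, 0.53]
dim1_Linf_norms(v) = [0.24, 0.09, 0.12, 0.19]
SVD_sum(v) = [[-0.01, -0.24], [0.00, 0.03], [0.00, 0.08], [-0.01, -0.19]] + [[0.06, -0.00], [-0.09, 0.00], [0.12, -0.01], [-0.04, 0.0]]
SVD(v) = [[-0.75, 0.37], [0.08, -0.55], [0.24, 0.71], [-0.61, -0.25]] @ diag([0.3156611195472842, 0.16540271341835705]) @ [[0.04, 1.00], [1.0, -0.04]]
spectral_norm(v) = 0.32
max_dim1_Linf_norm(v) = 0.24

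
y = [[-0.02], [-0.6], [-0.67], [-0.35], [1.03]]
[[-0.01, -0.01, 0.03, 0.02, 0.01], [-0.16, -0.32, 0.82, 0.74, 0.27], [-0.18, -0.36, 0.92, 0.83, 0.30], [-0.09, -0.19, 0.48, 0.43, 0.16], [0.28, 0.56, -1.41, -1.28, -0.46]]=y@[[0.27, 0.54, -1.37, -1.24, -0.45]]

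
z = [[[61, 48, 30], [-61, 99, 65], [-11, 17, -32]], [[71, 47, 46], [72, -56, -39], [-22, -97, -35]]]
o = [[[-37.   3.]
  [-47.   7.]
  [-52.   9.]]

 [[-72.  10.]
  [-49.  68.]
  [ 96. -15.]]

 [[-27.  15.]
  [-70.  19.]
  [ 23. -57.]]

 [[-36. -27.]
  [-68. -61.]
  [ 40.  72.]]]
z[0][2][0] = -11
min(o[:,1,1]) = -61.0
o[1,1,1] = 68.0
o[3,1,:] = [-68.0, -61.0]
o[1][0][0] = -72.0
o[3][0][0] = -36.0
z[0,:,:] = [[61, 48, 30], [-61, 99, 65], [-11, 17, -32]]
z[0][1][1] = 99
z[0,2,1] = 17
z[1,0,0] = 71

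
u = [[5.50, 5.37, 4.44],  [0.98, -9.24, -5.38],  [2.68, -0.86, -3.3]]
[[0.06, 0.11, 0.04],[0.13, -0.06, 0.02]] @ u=[[0.54,-0.73,-0.46], [0.71,1.24,0.83]]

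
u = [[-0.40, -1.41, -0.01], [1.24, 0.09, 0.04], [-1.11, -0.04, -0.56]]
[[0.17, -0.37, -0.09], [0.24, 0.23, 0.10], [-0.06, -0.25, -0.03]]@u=[[-0.43, -0.27, 0.03], [0.08, -0.32, -0.05], [-0.25, 0.06, 0.01]]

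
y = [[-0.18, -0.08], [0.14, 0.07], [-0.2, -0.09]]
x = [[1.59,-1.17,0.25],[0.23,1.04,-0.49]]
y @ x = [[-0.30,0.13,-0.01], [0.24,-0.09,0.0], [-0.34,0.14,-0.01]]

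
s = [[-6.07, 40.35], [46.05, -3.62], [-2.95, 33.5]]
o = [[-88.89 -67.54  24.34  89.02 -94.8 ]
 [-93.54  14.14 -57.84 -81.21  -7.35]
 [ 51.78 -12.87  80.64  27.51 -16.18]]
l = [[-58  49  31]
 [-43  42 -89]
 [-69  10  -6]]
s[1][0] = 46.05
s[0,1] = 40.35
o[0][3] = 89.02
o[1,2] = -57.84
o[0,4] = -94.8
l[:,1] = [49, 42, 10]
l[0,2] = 31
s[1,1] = -3.62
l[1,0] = -43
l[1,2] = -89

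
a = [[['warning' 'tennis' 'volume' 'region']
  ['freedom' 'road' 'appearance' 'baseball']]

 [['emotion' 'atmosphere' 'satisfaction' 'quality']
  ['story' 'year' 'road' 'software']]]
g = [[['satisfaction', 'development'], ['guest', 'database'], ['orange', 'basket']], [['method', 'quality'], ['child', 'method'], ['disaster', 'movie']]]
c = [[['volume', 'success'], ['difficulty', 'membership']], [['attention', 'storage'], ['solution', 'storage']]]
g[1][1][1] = 'method'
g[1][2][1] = 'movie'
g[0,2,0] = 'orange'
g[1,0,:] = ['method', 'quality']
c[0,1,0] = 'difficulty'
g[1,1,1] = 'method'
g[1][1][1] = 'method'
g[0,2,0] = 'orange'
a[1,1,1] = 'year'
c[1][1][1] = 'storage'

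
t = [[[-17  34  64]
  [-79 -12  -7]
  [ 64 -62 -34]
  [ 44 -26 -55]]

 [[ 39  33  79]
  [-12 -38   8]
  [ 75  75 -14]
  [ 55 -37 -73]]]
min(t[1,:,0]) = -12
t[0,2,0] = 64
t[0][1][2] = -7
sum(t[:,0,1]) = 67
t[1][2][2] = -14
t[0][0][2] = 64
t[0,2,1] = -62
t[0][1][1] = -12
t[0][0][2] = 64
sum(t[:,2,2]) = -48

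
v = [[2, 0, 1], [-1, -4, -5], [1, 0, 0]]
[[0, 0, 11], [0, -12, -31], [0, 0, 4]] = v @ [[0, 0, 4], [0, 3, 3], [0, 0, 3]]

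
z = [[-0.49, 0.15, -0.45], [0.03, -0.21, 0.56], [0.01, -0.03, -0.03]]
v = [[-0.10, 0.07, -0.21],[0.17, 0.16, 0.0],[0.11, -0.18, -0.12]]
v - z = [[0.39, -0.08, 0.24], [0.14, 0.37, -0.56], [0.10, -0.15, -0.09]]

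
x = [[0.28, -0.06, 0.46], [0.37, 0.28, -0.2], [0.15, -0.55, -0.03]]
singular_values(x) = [0.64, 0.53, 0.43]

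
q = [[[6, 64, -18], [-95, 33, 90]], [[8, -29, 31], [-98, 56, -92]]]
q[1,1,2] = -92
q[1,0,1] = -29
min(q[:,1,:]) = -98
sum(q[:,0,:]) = 62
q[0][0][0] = 6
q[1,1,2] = -92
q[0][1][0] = -95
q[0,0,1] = 64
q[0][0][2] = -18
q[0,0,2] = -18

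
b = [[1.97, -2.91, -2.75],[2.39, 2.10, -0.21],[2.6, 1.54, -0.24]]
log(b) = [[1.55, -0.07, -1.65], [0.63, 0.6, 0.83], [0.95, 1.93, -0.66]]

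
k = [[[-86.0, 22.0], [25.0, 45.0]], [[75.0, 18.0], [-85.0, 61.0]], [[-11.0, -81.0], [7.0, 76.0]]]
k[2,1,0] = 7.0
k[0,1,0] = 25.0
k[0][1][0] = 25.0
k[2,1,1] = 76.0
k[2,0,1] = -81.0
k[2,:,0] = [-11.0, 7.0]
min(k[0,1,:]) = 25.0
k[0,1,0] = 25.0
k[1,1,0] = -85.0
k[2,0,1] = -81.0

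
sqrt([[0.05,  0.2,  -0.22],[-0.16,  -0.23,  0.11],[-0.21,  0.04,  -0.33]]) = [[(0.2-0.2j),(0.16-0.48j),-0.08+0.37j],[-0.20+0.51j,(-0.15+0.7j),(0.08-0.25j)],[(-0.15+0.48j),(-0.11+0.15j),(0.06+0.45j)]]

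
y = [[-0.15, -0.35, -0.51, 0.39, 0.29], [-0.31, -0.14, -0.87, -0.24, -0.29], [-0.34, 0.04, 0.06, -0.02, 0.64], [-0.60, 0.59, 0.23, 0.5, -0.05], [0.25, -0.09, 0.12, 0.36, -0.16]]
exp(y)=[[0.84, -0.18, -0.31, 0.55, 0.16], [-0.08, 0.8, -0.85, -0.41, -0.51], [-0.28, 0.07, 1.15, 0.02, 0.58], [-0.83, 0.8, 0.15, 1.34, -0.21], [0.07, 0.02, 0.14, 0.48, 0.90]]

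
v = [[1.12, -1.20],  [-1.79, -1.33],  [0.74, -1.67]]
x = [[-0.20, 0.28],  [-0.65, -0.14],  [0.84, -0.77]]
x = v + [[-1.32, 1.48],[1.14, 1.19],[0.1, 0.9]]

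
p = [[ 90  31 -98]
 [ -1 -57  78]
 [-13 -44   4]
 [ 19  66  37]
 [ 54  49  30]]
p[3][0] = 19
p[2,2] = 4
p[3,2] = 37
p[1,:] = [-1, -57, 78]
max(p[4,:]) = 54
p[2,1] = -44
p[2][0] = -13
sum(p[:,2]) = 51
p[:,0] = [90, -1, -13, 19, 54]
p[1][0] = -1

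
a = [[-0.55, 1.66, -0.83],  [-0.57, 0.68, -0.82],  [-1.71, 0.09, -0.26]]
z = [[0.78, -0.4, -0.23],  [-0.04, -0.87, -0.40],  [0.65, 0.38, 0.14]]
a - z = [[-1.33, 2.06, -0.6],[-0.53, 1.55, -0.42],[-2.36, -0.29, -0.4]]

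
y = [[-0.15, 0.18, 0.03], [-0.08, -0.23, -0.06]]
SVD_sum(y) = [[-0.03,0.19,0.04], [0.03,-0.22,-0.05]] + [[-0.12,-0.01,-0.01], [-0.11,-0.01,-0.01]]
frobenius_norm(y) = 0.34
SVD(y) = [[-0.67,0.75], [0.75,0.67]] @ diag([0.30124958699853494, 0.1671786060870592]) @ [[0.13, -0.97, -0.21], [-0.99, -0.11, -0.11]]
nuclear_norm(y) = 0.47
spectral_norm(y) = 0.30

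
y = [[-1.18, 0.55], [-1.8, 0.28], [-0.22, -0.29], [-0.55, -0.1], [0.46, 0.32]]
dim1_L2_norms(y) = [1.3, 1.82, 0.36, 0.56, 0.56]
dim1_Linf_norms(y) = [1.18, 1.8, 0.29, 0.55, 0.46]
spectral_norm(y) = 2.32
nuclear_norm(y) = 2.96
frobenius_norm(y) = 2.40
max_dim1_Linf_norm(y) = 1.8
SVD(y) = [[-0.54, 0.51], [-0.79, -0.08], [-0.07, -0.51], [-0.23, -0.31], [0.17, 0.62]] @ diag([2.3150434728249274, 0.6425525028592586]) @ [[0.98, -0.18], [0.18, 0.98]]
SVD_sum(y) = [[-1.24, 0.23], [-1.79, 0.33], [-0.16, 0.03], [-0.51, 0.10], [0.39, -0.07]] + [[0.06, 0.32], [-0.01, -0.05], [-0.06, -0.32], [-0.04, -0.2], [0.07, 0.39]]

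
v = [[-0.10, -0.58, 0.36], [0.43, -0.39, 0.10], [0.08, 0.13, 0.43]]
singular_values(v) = [0.81, 0.46, 0.41]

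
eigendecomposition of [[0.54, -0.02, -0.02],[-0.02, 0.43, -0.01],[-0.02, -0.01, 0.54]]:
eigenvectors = [[0.19, 0.73, 0.66], [0.97, -0.06, -0.22], [0.12, -0.68, 0.72]]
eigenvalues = [0.42, 0.56, 0.52]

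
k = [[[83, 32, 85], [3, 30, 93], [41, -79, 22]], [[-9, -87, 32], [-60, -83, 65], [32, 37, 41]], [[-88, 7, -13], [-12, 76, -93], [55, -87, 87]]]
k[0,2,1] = -79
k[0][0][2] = 85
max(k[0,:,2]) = 93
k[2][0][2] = -13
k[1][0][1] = -87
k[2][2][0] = 55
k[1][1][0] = -60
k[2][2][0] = 55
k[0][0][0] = 83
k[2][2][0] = 55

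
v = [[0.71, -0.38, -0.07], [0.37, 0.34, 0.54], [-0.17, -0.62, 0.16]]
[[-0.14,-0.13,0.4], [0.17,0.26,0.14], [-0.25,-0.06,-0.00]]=v@[[0.02, -0.04, 0.49], [0.4, 0.21, -0.13], [0.04, 0.37, 0.01]]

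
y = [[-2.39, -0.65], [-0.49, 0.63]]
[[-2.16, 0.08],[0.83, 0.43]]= y@[[0.45, -0.18],[1.67, 0.54]]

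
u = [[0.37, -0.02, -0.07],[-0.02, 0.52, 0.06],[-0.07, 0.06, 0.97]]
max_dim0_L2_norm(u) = 0.97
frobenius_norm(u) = 1.17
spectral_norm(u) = 0.99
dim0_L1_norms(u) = [0.46, 0.6, 1.1]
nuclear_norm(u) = 1.86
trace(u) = 1.86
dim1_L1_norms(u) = [0.46, 0.6, 1.1]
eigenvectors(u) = [[0.12, -0.99, 0.07], [-0.13, -0.08, -0.99], [-0.98, -0.11, 0.14]]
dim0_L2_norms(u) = [0.38, 0.52, 0.97]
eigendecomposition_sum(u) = [[0.01, -0.02, -0.11], [-0.02, 0.02, 0.13], [-0.11, 0.13, 0.96]] + [[0.35, 0.03, 0.04], [0.03, 0.0, 0.00], [0.04, 0.0, 0.00]] + [[0.00, -0.04, 0.01], [-0.04, 0.5, -0.07], [0.01, -0.07, 0.01]]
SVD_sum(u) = [[0.01, -0.02, -0.11], [-0.02, 0.02, 0.13], [-0.11, 0.13, 0.96]] + [[0.00,-0.04,0.01],[-0.04,0.50,-0.07],[0.01,-0.07,0.01]] + [[0.35, 0.03, 0.04],[0.03, 0.00, 0.00],[0.04, 0.00, 0.0]]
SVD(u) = [[-0.12,  -0.07,  -0.99], [0.13,  0.99,  -0.08], [0.98,  -0.14,  -0.11]] @ diag([0.9862789423700135, 0.5128855397142247, 0.3608355179157617]) @ [[-0.12, 0.13, 0.98],[-0.07, 0.99, -0.14],[-0.99, -0.08, -0.11]]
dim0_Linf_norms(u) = [0.37, 0.52, 0.97]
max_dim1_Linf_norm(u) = 0.97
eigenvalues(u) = [0.99, 0.36, 0.51]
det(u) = 0.18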